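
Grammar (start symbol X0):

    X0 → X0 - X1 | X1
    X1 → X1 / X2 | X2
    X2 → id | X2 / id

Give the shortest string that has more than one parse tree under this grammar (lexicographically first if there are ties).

length 1: no string has ≥2 trees
length 3: id / id has 2 parse trees

Two derivations of id / id:
  X0 ⇒ X1 ⇒ X1 / X2 ⇒ X2 / X2 ⇒ id / X2 ⇒ id / id
  X0 ⇒ X1 ⇒ X2 ⇒ X2 / id ⇒ id / id

id / id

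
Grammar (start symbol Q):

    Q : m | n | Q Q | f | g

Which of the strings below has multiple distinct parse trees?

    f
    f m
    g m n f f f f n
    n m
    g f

g m n f f f f n

f: 1 tree
f m: 1 tree
g m n f f f f n: 429 trees
n m: 1 tree
g f: 1 tree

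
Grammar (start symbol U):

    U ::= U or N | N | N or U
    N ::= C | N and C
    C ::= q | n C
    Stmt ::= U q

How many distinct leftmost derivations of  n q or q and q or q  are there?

Parse trees for n q or q and q or q:
  [U [U [U [N [C n [C q]]]] or [N [N [C q]] and [C q]]] or [N [C q]]]
  [U [U [N [C n [C q]]] or [U [N [N [C q]] and [C q]]]] or [N [C q]]]
  [U [N [C n [C q]]] or [U [U [N [N [C q]] and [C q]]] or [N [C q]]]]
  [U [N [C n [C q]]] or [U [N [N [C q]] and [C q]] or [U [N [C q]]]]]

4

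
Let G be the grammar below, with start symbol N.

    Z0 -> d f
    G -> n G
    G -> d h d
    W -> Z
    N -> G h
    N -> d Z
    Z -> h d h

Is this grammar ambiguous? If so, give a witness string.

Ambiguous

Witness: d h d h

Derivation 1: N ⇒ G h ⇒ d h d h
Derivation 2: N ⇒ d Z ⇒ d h d h

Two distinct leftmost derivations for the same string.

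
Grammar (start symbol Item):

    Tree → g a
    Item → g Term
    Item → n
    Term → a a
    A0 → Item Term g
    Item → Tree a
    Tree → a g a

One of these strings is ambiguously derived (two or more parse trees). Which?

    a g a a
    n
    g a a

g a a

a g a a: 1 tree
n: 1 tree
g a a: 2 trees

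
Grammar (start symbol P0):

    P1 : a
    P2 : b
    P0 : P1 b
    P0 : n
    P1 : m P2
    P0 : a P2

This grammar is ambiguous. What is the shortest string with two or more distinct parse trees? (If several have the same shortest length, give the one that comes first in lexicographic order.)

a b

length 1: no string has ≥2 trees
length 2: a b has 2 parse trees

Two derivations of a b:
  P0 ⇒ P1 b ⇒ a b
  P0 ⇒ a P2 ⇒ a b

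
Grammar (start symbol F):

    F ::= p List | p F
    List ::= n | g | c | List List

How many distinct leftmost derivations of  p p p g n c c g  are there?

Parse trees for p p p g n c c g (showing first 6 of 14):
  [F p [F p [F p [List [List g] [List [List n] [List [List c] [List [List c] [List g]]]]]]]]
  [F p [F p [F p [List [List g] [List [List n] [List [List [List c] [List c]] [List g]]]]]]]
  [F p [F p [F p [List [List g] [List [List [List n] [List c]] [List [List c] [List g]]]]]]]
  [F p [F p [F p [List [List g] [List [List [List n] [List [List c] [List c]]] [List g]]]]]]
  [F p [F p [F p [List [List g] [List [List [List [List n] [List c]] [List c]] [List g]]]]]]
  [F p [F p [F p [List [List [List g] [List n]] [List [List c] [List [List c] [List g]]]]]]]

14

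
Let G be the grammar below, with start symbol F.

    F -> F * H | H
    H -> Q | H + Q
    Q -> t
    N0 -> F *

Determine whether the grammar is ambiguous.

Only F, H, Q are reachable from F; ignoring the rest: This is a standard precedence ladder (F over H over Q), with each level left-recursive on its own operator ('*' at F, '+' at H). That structure is LR(1), hence unambiguous.

Unambiguous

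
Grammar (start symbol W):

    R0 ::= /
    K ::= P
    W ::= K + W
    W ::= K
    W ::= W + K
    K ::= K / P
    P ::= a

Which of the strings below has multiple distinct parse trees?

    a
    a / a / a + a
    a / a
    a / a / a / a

a: 1 tree
a / a / a + a: 2 trees
a / a: 1 tree
a / a / a / a: 1 tree

a / a / a + a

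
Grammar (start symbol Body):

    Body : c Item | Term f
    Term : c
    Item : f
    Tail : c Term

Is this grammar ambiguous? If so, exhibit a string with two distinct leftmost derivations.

Ambiguous

Witness: c f

Derivation 1: Body ⇒ c Item ⇒ c f
Derivation 2: Body ⇒ Term f ⇒ c f

Two distinct leftmost derivations for the same string.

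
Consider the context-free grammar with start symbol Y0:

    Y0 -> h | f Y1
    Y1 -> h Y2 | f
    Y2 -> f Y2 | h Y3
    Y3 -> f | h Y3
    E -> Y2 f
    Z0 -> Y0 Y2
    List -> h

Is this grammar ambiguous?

(E, Z0, List are unreachable from Y0, so their rules don't affect L(Y0).) The reachable rules are right-linear with at most one rule per (nonterminal, next-terminal) pair. Each input token forces the next rule, so parsing is deterministic.

Unambiguous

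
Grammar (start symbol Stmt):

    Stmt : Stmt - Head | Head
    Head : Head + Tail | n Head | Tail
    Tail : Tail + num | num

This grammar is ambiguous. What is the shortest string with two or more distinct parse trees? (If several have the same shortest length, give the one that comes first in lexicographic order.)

num + num

length 1: no string has ≥2 trees
length 2: no string has ≥2 trees
length 3: num + num has 2 parse trees

Two derivations of num + num:
  Stmt ⇒ Head ⇒ Head + Tail ⇒ Tail + Tail ⇒ num + Tail ⇒ num + num
  Stmt ⇒ Head ⇒ Tail ⇒ Tail + num ⇒ num + num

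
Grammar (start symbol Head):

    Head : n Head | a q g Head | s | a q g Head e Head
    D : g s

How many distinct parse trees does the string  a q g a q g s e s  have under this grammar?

Parse trees for a q g a q g s e s:
  [Head a q g [Head a q g [Head s] e [Head s]]]
  [Head a q g [Head a q g [Head s]] e [Head s]]

2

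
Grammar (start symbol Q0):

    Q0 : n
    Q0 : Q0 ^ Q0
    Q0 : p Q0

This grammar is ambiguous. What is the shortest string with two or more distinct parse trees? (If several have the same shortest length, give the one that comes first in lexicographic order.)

p n ^ n

length 1: no string has ≥2 trees
length 2: no string has ≥2 trees
length 3: no string has ≥2 trees
length 4: p n ^ n has 2 parse trees

Two derivations of p n ^ n:
  Q0 ⇒ Q0 ^ Q0 ⇒ p Q0 ^ Q0 ⇒ p n ^ Q0 ⇒ p n ^ n
  Q0 ⇒ p Q0 ⇒ p Q0 ^ Q0 ⇒ p n ^ Q0 ⇒ p n ^ n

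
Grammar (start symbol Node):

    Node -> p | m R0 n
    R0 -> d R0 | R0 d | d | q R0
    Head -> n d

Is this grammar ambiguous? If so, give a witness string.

Witness: m d d n

Derivation 1: Node ⇒ m R0 n ⇒ m d R0 n ⇒ m d d n
Derivation 2: Node ⇒ m R0 n ⇒ m R0 d n ⇒ m d d n

Two distinct leftmost derivations for the same string.

Ambiguous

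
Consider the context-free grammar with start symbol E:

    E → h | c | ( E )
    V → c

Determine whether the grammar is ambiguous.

Only E is reachable from E; ignoring the rest: L(E) is { openⁿ atom closeⁿ : n ≥ 0 }. The bracket depth fixes n, and the derivation is forced at every step.

Unambiguous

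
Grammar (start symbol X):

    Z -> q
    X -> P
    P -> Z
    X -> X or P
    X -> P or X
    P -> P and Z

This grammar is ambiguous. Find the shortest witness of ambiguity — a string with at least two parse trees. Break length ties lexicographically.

q or q

length 1: no string has ≥2 trees
length 3: q or q has 2 parse trees

Two derivations of q or q:
  X ⇒ X or P ⇒ P or P ⇒ Z or P ⇒ q or P ⇒ q or Z ⇒ q or q
  X ⇒ P or X ⇒ Z or X ⇒ q or X ⇒ q or P ⇒ q or Z ⇒ q or q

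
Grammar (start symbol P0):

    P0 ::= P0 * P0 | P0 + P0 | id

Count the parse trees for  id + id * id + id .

Parse trees for id + id * id + id:
  [P0 [P0 [P0 id] + [P0 id]] * [P0 [P0 id] + [P0 id]]]
  [P0 [P0 id] + [P0 [P0 id] * [P0 [P0 id] + [P0 id]]]]
  [P0 [P0 id] + [P0 [P0 [P0 id] * [P0 id]] + [P0 id]]]
  [P0 [P0 [P0 [P0 id] + [P0 id]] * [P0 id]] + [P0 id]]
  [P0 [P0 [P0 id] + [P0 [P0 id] * [P0 id]]] + [P0 id]]

5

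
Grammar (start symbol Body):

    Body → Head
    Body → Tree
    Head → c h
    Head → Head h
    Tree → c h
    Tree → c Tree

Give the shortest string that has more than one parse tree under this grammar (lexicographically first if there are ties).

length 2: c h has 2 parse trees

Two derivations of c h:
  Body ⇒ Head ⇒ c h
  Body ⇒ Tree ⇒ c h

c h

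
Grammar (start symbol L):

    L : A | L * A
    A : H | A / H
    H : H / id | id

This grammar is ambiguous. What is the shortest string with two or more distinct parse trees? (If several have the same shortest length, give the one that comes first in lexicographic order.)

id / id

length 1: no string has ≥2 trees
length 3: id / id has 2 parse trees

Two derivations of id / id:
  L ⇒ A ⇒ H ⇒ H / id ⇒ id / id
  L ⇒ A ⇒ A / H ⇒ H / H ⇒ id / H ⇒ id / id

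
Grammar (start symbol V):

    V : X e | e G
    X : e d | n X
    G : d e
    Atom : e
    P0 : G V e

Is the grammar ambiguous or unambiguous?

Ambiguous

Witness: e d e

Derivation 1: V ⇒ X e ⇒ e d e
Derivation 2: V ⇒ e G ⇒ e d e

Two distinct leftmost derivations for the same string.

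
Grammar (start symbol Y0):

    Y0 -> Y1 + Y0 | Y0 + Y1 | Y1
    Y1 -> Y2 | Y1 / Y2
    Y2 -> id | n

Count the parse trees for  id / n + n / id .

2

Parse trees for id / n + n / id:
  [Y0 [Y1 [Y1 [Y2 id]] / [Y2 n]] + [Y0 [Y1 [Y1 [Y2 n]] / [Y2 id]]]]
  [Y0 [Y0 [Y1 [Y1 [Y2 id]] / [Y2 n]]] + [Y1 [Y1 [Y2 n]] / [Y2 id]]]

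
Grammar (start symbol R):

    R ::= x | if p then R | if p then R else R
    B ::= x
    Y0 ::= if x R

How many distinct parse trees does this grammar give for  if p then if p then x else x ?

Parse trees for if p then if p then x else x:
  [R if p then [R if p then [R x] else [R x]]]
  [R if p then [R if p then [R x]] else [R x]]

2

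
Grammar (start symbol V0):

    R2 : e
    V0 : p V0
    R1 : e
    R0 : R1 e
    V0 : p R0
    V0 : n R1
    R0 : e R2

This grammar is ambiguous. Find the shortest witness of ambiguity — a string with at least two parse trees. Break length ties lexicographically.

p e e

length 2: no string has ≥2 trees
length 3: p e e has 2 parse trees

Two derivations of p e e:
  V0 ⇒ p R0 ⇒ p R1 e ⇒ p e e
  V0 ⇒ p R0 ⇒ p e R2 ⇒ p e e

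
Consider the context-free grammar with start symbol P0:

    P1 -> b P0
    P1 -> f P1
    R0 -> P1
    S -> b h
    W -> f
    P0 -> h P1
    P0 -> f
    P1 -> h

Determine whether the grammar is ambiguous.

(W, R0, S are unreachable from P0, so their rules don't affect L(P0).) Restricted to the reachable nonterminals, every rule has the form A → t or A → t B, and no two rules for the same A share a first terminal. The grammar encodes a DFA — one run per string.

Unambiguous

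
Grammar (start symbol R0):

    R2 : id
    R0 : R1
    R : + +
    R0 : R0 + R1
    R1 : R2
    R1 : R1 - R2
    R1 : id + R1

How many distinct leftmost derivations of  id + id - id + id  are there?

Parse trees for id + id - id + id:
  [R0 [R0 [R1 [R1 id + [R1 [R2 id]]] - [R2 id]]] + [R1 [R2 id]]]
  [R0 [R0 [R1 id + [R1 [R1 [R2 id]] - [R2 id]]]] + [R1 [R2 id]]]
  [R0 [R0 [R0 [R1 [R2 id]]] + [R1 [R1 [R2 id]] - [R2 id]]] + [R1 [R2 id]]]

3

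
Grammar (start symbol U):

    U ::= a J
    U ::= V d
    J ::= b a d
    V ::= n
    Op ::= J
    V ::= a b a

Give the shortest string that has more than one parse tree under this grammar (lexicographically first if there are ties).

length 2: no string has ≥2 trees
length 4: a b a d has 2 parse trees

Two derivations of a b a d:
  U ⇒ a J ⇒ a b a d
  U ⇒ V d ⇒ a b a d

a b a d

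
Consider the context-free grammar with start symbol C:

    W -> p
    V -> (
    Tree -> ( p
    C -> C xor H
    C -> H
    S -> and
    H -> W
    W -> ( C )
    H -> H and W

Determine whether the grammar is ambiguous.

Unambiguous

Only C, H, W are reachable from C; ignoring the rest: This is a standard precedence ladder (C over H over W), with each level left-recursive on its own operator ('xor' at C, 'and' at H). That structure is LR(1), hence unambiguous.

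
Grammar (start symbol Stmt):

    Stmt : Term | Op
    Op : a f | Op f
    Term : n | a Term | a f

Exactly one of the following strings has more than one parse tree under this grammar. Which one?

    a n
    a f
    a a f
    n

a f

a n: 1 tree
a f: 2 trees
a a f: 1 tree
n: 1 tree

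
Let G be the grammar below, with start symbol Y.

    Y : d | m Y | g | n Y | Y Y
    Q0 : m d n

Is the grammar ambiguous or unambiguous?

Witness: d d d

Derivation 1: Y ⇒ Y Y ⇒ d Y ⇒ d Y Y ⇒ d d Y ⇒ d d d
Derivation 2: Y ⇒ Y Y ⇒ Y Y Y ⇒ d Y Y ⇒ d d Y ⇒ d d d

Two distinct leftmost derivations for the same string.

Ambiguous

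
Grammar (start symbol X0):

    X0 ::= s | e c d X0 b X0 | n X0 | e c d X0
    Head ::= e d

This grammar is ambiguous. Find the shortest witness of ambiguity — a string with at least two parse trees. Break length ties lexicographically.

e c d e c d s b s

length 1: no string has ≥2 trees
length 2: no string has ≥2 trees
length 3: no string has ≥2 trees
length 4: no string has ≥2 trees
length 5: no string has ≥2 trees
length 6: no string has ≥2 trees
length 7: no string has ≥2 trees
length 8: no string has ≥2 trees
length 9: e c d e c d s b s has 2 parse trees

Two derivations of e c d e c d s b s:
  X0 ⇒ e c d X0 b X0 ⇒ e c d e c d X0 b X0 ⇒ e c d e c d s b X0 ⇒ e c d e c d s b s
  X0 ⇒ e c d X0 ⇒ e c d e c d X0 b X0 ⇒ e c d e c d s b X0 ⇒ e c d e c d s b s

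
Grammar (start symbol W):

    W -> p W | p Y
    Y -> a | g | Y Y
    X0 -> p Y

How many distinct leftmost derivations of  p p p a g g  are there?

2

Parse trees for p p p a g g:
  [W p [W p [W p [Y [Y a] [Y [Y g] [Y g]]]]]]
  [W p [W p [W p [Y [Y [Y a] [Y g]] [Y g]]]]]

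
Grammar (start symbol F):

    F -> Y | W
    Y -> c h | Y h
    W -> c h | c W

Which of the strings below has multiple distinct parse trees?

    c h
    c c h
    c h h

c h: 2 trees
c c h: 1 tree
c h h: 1 tree

c h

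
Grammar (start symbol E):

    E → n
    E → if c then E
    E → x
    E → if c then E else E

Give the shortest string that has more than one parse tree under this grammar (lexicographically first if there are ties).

length 1: no string has ≥2 trees
length 4: no string has ≥2 trees
length 6: no string has ≥2 trees
length 7: no string has ≥2 trees
length 9: if c then if c then n else n has 2 parse trees

Two derivations of if c then if c then n else n:
  E ⇒ if c then E ⇒ if c then if c then E else E ⇒ if c then if c then n else E ⇒ if c then if c then n else n
  E ⇒ if c then E else E ⇒ if c then if c then E else E ⇒ if c then if c then n else E ⇒ if c then if c then n else n

if c then if c then n else n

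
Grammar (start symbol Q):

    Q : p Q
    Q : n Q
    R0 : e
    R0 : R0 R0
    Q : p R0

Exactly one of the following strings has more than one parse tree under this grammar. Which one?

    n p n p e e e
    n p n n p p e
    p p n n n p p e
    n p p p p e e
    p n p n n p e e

n p n p e e e: 2 trees
n p n n p p e: 1 tree
p p n n n p p e: 1 tree
n p p p p e e: 1 tree
p n p n n p e e: 1 tree

n p n p e e e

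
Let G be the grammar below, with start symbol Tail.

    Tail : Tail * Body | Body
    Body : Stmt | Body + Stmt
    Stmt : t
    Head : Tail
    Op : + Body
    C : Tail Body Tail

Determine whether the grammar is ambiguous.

Unambiguous

(Head, Op, C are unreachable from Tail, so their rules don't affect L(Tail).) This is a standard precedence ladder (Tail over Body over Stmt), with each level left-recursive on its own operator ('*' at Tail, '+' at Body). That structure is LR(1), hence unambiguous.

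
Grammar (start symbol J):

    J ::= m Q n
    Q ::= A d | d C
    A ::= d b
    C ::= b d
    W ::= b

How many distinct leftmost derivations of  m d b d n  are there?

Parse trees for m d b d n:
  [J m [Q [A d b] d] n]
  [J m [Q d [C b d]] n]

2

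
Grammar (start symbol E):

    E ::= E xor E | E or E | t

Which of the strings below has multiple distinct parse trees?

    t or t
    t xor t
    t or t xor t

t or t: 1 tree
t xor t: 1 tree
t or t xor t: 2 trees

t or t xor t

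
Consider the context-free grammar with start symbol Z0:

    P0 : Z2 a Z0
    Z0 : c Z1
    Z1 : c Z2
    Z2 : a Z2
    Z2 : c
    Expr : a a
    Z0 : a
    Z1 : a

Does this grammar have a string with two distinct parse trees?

Only Z0, Z1, Z2 are reachable from Z0; ignoring the rest: The reachable rules are right-linear with at most one rule per (nonterminal, next-terminal) pair. Each input token forces the next rule, so parsing is deterministic.

Unambiguous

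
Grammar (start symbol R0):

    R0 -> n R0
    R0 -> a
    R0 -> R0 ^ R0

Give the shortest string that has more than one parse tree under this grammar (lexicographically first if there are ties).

length 1: no string has ≥2 trees
length 2: no string has ≥2 trees
length 3: no string has ≥2 trees
length 4: n a ^ a has 2 parse trees

Two derivations of n a ^ a:
  R0 ⇒ n R0 ⇒ n R0 ^ R0 ⇒ n a ^ R0 ⇒ n a ^ a
  R0 ⇒ R0 ^ R0 ⇒ n R0 ^ R0 ⇒ n a ^ R0 ⇒ n a ^ a

n a ^ a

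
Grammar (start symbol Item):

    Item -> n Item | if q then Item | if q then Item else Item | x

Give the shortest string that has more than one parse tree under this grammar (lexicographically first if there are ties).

length 1: no string has ≥2 trees
length 2: no string has ≥2 trees
length 3: no string has ≥2 trees
length 4: no string has ≥2 trees
length 5: no string has ≥2 trees
length 6: no string has ≥2 trees
length 7: no string has ≥2 trees
length 8: no string has ≥2 trees
length 9: if q then if q then x else x has 2 parse trees

Two derivations of if q then if q then x else x:
  Item ⇒ if q then Item ⇒ if q then if q then Item else Item ⇒ if q then if q then x else Item ⇒ if q then if q then x else x
  Item ⇒ if q then Item else Item ⇒ if q then if q then Item else Item ⇒ if q then if q then x else Item ⇒ if q then if q then x else x

if q then if q then x else x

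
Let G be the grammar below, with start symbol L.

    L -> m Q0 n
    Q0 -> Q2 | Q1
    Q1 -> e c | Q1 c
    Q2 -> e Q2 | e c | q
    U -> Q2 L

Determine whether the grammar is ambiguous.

Ambiguous

Witness: m e c n

Derivation 1: L ⇒ m Q0 n ⇒ m Q2 n ⇒ m e c n
Derivation 2: L ⇒ m Q0 n ⇒ m Q1 n ⇒ m e c n

Two distinct leftmost derivations for the same string.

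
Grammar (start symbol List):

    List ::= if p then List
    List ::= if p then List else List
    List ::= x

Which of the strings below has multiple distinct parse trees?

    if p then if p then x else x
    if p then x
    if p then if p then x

if p then if p then x else x

if p then if p then x else x: 2 trees
if p then x: 1 tree
if p then if p then x: 1 tree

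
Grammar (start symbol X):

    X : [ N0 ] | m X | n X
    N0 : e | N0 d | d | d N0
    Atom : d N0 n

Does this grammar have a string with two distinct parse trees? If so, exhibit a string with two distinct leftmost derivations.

Witness: [ d d ]

Derivation 1: X ⇒ [ N0 ] ⇒ [ N0 d ] ⇒ [ d d ]
Derivation 2: X ⇒ [ N0 ] ⇒ [ d N0 ] ⇒ [ d d ]

Two distinct leftmost derivations for the same string.

Ambiguous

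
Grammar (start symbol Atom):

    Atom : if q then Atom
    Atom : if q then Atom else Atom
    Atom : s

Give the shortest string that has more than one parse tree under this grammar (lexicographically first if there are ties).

length 1: no string has ≥2 trees
length 4: no string has ≥2 trees
length 6: no string has ≥2 trees
length 7: no string has ≥2 trees
length 9: if q then if q then s else s has 2 parse trees

Two derivations of if q then if q then s else s:
  Atom ⇒ if q then Atom ⇒ if q then if q then Atom else Atom ⇒ if q then if q then s else Atom ⇒ if q then if q then s else s
  Atom ⇒ if q then Atom else Atom ⇒ if q then if q then Atom else Atom ⇒ if q then if q then s else Atom ⇒ if q then if q then s else s

if q then if q then s else s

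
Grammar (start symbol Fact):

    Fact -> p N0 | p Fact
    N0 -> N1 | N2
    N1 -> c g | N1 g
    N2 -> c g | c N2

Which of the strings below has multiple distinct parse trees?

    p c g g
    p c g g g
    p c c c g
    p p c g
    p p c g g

p p c g

p c g g: 1 tree
p c g g g: 1 tree
p c c c g: 1 tree
p p c g: 2 trees
p p c g g: 1 tree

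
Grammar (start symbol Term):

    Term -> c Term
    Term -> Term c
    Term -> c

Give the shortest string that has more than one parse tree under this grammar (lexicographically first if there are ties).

length 1: no string has ≥2 trees
length 2: c c has 2 parse trees

Two derivations of c c:
  Term ⇒ c Term ⇒ c c
  Term ⇒ Term c ⇒ c c

c c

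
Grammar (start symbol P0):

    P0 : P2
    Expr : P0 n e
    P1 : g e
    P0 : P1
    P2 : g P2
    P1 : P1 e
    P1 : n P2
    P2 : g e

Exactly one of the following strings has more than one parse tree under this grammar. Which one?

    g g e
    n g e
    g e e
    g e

g e

g g e: 1 tree
n g e: 1 tree
g e e: 1 tree
g e: 2 trees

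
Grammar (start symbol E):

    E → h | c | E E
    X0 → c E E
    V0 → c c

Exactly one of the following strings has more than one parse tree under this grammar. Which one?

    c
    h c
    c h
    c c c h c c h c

c c c h c c h c

c: 1 tree
h c: 1 tree
c h: 1 tree
c c c h c c h c: 429 trees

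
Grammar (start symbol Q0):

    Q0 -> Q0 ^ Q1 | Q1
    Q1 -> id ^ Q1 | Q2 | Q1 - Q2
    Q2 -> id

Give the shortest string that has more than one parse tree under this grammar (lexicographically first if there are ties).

id ^ id

length 1: no string has ≥2 trees
length 3: id ^ id has 2 parse trees

Two derivations of id ^ id:
  Q0 ⇒ Q0 ^ Q1 ⇒ Q1 ^ Q1 ⇒ Q2 ^ Q1 ⇒ id ^ Q1 ⇒ id ^ Q2 ⇒ id ^ id
  Q0 ⇒ Q1 ⇒ id ^ Q1 ⇒ id ^ Q2 ⇒ id ^ id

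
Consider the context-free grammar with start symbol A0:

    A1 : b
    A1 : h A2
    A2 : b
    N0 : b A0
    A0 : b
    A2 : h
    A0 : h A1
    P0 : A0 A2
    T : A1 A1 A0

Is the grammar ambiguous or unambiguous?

Unambiguous

(N0, P0, T are unreachable from A0, so their rules don't affect L(A0).) The reachable rules are right-linear with at most one rule per (nonterminal, next-terminal) pair. Each input token forces the next rule, so parsing is deterministic.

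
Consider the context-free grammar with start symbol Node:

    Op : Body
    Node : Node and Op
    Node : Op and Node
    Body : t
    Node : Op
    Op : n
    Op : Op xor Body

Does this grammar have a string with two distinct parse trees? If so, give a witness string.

Witness: n and n

Derivation 1: Node ⇒ Node and Op ⇒ Op and Op ⇒ n and Op ⇒ n and n
Derivation 2: Node ⇒ Op and Node ⇒ n and Node ⇒ n and Op ⇒ n and n

Two distinct leftmost derivations for the same string.

Ambiguous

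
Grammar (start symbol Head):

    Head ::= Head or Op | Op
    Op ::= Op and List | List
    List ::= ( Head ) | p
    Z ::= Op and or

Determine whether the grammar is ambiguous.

Only Head, Op, List are reachable from Head; ignoring the rest: This is a standard precedence ladder (Head over Op over List), with each level left-recursive on its own operator ('or' at Head, 'and' at Op). That structure is LR(1), hence unambiguous.

Unambiguous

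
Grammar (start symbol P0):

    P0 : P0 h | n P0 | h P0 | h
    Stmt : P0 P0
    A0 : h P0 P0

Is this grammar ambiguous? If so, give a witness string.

Witness: h h

Derivation 1: P0 ⇒ P0 h ⇒ h h
Derivation 2: P0 ⇒ h P0 ⇒ h h

Two distinct leftmost derivations for the same string.

Ambiguous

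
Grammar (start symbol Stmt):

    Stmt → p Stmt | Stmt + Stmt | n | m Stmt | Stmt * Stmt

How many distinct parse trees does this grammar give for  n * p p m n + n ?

Parse trees for n * p p m n + n:
  [Stmt [Stmt [Stmt n] * [Stmt p [Stmt p [Stmt m [Stmt n]]]]] + [Stmt n]]
  [Stmt [Stmt n] * [Stmt p [Stmt p [Stmt [Stmt m [Stmt n]] + [Stmt n]]]]]
  [Stmt [Stmt n] * [Stmt p [Stmt p [Stmt m [Stmt [Stmt n] + [Stmt n]]]]]]
  [Stmt [Stmt n] * [Stmt p [Stmt [Stmt p [Stmt m [Stmt n]]] + [Stmt n]]]]
  [Stmt [Stmt n] * [Stmt [Stmt p [Stmt p [Stmt m [Stmt n]]]] + [Stmt n]]]

5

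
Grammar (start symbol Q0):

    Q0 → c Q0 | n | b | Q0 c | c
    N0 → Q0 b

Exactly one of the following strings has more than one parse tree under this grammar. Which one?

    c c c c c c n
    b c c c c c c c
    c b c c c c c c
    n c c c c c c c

c c c c c c n: 1 tree
b c c c c c c c: 1 tree
c b c c c c c c: 7 trees
n c c c c c c c: 1 tree

c b c c c c c c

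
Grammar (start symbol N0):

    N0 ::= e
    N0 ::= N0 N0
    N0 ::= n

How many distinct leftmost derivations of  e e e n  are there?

Parse trees for e e e n:
  [N0 [N0 e] [N0 [N0 e] [N0 [N0 e] [N0 n]]]]
  [N0 [N0 e] [N0 [N0 [N0 e] [N0 e]] [N0 n]]]
  [N0 [N0 [N0 e] [N0 e]] [N0 [N0 e] [N0 n]]]
  [N0 [N0 [N0 e] [N0 [N0 e] [N0 e]]] [N0 n]]
  [N0 [N0 [N0 [N0 e] [N0 e]] [N0 e]] [N0 n]]

5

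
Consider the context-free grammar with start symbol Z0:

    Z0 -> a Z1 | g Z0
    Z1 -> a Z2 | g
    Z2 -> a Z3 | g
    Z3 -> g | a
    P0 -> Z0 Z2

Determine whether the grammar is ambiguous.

Unambiguous

Only Z0, Z1, Z2, Z3 are reachable from Z0; ignoring the rest: The reachable rules are right-linear with at most one rule per (nonterminal, next-terminal) pair. Each input token forces the next rule, so parsing is deterministic.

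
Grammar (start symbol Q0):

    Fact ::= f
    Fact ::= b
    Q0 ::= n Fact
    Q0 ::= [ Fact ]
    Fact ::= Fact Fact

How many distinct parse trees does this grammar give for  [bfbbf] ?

Parse trees for [bfbbf] (showing first 6 of 14):
  [Q0 [ [Fact [Fact b] [Fact [Fact f] [Fact [Fact b] [Fact [Fact b] [Fact f]]]]] ]]
  [Q0 [ [Fact [Fact b] [Fact [Fact f] [Fact [Fact [Fact b] [Fact b]] [Fact f]]]] ]]
  [Q0 [ [Fact [Fact b] [Fact [Fact [Fact f] [Fact b]] [Fact [Fact b] [Fact f]]]] ]]
  [Q0 [ [Fact [Fact b] [Fact [Fact [Fact f] [Fact [Fact b] [Fact b]]] [Fact f]]] ]]
  [Q0 [ [Fact [Fact b] [Fact [Fact [Fact [Fact f] [Fact b]] [Fact b]] [Fact f]]] ]]
  [Q0 [ [Fact [Fact [Fact b] [Fact f]] [Fact [Fact b] [Fact [Fact b] [Fact f]]]] ]]

14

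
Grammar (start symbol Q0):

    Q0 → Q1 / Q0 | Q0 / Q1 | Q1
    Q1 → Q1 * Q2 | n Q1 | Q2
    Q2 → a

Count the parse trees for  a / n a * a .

4

Parse trees for a / n a * a:
  [Q0 [Q1 [Q2 a]] / [Q0 [Q1 [Q1 n [Q1 [Q2 a]]] * [Q2 a]]]]
  [Q0 [Q1 [Q2 a]] / [Q0 [Q1 n [Q1 [Q1 [Q2 a]] * [Q2 a]]]]]
  [Q0 [Q0 [Q1 [Q2 a]]] / [Q1 [Q1 n [Q1 [Q2 a]]] * [Q2 a]]]
  [Q0 [Q0 [Q1 [Q2 a]]] / [Q1 n [Q1 [Q1 [Q2 a]] * [Q2 a]]]]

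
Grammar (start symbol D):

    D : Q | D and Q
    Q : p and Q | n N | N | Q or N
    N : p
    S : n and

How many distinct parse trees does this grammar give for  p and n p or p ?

3

Parse trees for p and n p or p:
  [D [Q p and [Q [Q n [N p]] or [N p]]]]
  [D [Q [Q p and [Q n [N p]]] or [N p]]]
  [D [D [Q [N p]]] and [Q [Q n [N p]] or [N p]]]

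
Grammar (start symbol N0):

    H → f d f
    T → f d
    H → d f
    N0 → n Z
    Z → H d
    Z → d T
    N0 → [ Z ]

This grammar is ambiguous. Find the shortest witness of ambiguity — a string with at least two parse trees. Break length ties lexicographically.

n d f d

length 4: n d f d has 2 parse trees

Two derivations of n d f d:
  N0 ⇒ n Z ⇒ n H d ⇒ n d f d
  N0 ⇒ n Z ⇒ n d T ⇒ n d f d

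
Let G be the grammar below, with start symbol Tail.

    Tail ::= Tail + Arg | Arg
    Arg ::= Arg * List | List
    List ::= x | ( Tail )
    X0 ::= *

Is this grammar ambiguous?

Unambiguous

(X0 is unreachable from Tail, so its rules don't affect L(Tail).) This is a standard precedence ladder (Tail over Arg over List), with each level left-recursive on its own operator ('+' at Tail, '*' at Arg). That structure is LR(1), hence unambiguous.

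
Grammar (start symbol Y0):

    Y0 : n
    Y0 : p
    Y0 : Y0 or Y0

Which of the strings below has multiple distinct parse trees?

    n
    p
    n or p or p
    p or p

n: 1 tree
p: 1 tree
n or p or p: 2 trees
p or p: 1 tree

n or p or p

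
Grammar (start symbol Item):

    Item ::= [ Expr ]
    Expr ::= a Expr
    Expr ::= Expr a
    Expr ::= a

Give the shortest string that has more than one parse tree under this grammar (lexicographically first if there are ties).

length 3: no string has ≥2 trees
length 4: [ a a ] has 2 parse trees

Two derivations of [ a a ]:
  Item ⇒ [ Expr ] ⇒ [ a Expr ] ⇒ [ a a ]
  Item ⇒ [ Expr ] ⇒ [ Expr a ] ⇒ [ a a ]

[ a a ]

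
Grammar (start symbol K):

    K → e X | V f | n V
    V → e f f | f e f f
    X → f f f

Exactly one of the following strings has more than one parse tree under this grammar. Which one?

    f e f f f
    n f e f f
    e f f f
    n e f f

e f f f

f e f f f: 1 tree
n f e f f: 1 tree
e f f f: 2 trees
n e f f: 1 tree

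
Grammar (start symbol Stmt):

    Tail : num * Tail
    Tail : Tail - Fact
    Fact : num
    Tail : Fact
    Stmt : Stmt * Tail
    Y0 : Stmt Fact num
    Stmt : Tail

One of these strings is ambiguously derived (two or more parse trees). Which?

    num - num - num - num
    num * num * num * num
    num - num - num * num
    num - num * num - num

num - num - num - num: 1 tree
num * num * num * num: 8 trees
num - num - num * num: 1 tree
num - num * num - num: 1 tree

num * num * num * num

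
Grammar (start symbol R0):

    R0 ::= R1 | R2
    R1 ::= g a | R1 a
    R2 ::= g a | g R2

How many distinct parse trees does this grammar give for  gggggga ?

Parse trees for gggggga:
  [R0 [R2 g [R2 g [R2 g [R2 g [R2 g [R2 g a]]]]]]]

1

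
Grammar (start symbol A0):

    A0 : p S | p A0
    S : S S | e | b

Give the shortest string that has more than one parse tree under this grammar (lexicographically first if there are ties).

p b b b

length 2: no string has ≥2 trees
length 3: no string has ≥2 trees
length 4: p b b b has 2 parse trees

Two derivations of p b b b:
  A0 ⇒ p S ⇒ p S S ⇒ p S S S ⇒ p b S S ⇒ p b b S ⇒ p b b b
  A0 ⇒ p S ⇒ p S S ⇒ p b S ⇒ p b S S ⇒ p b b S ⇒ p b b b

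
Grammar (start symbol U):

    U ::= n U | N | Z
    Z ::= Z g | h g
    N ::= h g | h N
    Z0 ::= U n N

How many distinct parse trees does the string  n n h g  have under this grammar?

2

Parse trees for n n h g:
  [U n [U n [U [N h g]]]]
  [U n [U n [U [Z h g]]]]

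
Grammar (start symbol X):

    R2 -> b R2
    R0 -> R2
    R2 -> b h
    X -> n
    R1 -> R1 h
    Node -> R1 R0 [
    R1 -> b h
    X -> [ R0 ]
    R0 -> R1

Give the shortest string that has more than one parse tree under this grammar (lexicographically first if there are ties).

length 1: no string has ≥2 trees
length 4: [ b h ] has 2 parse trees

Two derivations of [ b h ]:
  X ⇒ [ R0 ] ⇒ [ R2 ] ⇒ [ b h ]
  X ⇒ [ R0 ] ⇒ [ R1 ] ⇒ [ b h ]

[ b h ]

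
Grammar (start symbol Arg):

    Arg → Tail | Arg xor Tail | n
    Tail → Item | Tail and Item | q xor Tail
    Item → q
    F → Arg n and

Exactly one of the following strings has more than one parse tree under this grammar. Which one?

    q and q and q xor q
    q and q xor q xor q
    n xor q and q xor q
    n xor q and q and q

q and q and q xor q: 1 tree
q and q xor q xor q: 2 trees
n xor q and q xor q: 1 tree
n xor q and q and q: 1 tree

q and q xor q xor q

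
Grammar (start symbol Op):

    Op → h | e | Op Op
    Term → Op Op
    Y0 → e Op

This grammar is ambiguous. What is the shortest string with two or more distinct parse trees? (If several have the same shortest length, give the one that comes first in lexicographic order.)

length 1: no string has ≥2 trees
length 2: no string has ≥2 trees
length 3: e e e has 2 parse trees

Two derivations of e e e:
  Op ⇒ Op Op ⇒ e Op ⇒ e Op Op ⇒ e e Op ⇒ e e e
  Op ⇒ Op Op ⇒ Op Op Op ⇒ e Op Op ⇒ e e Op ⇒ e e e

e e e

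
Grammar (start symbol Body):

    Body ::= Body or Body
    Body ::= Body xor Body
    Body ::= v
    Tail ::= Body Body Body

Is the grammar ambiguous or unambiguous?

Ambiguous

Witness: v or v or v

Derivation 1: Body ⇒ Body or Body ⇒ Body or Body or Body ⇒ v or Body or Body ⇒ v or v or Body ⇒ v or v or v
Derivation 2: Body ⇒ Body or Body ⇒ v or Body ⇒ v or Body or Body ⇒ v or v or Body ⇒ v or v or v

Two distinct leftmost derivations for the same string.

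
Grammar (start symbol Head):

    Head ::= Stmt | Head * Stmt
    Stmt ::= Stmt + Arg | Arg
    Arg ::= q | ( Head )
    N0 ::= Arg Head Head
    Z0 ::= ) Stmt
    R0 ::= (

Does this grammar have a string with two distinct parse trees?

Unambiguous

Only Head, Stmt, Arg are reachable from Head; ignoring the rest: Head → Head * Stmt | Stmt  ;  Stmt → Stmt + Arg | Arg  — a left-associative chain with Arg at the bottom. Each string factors uniquely by precedence.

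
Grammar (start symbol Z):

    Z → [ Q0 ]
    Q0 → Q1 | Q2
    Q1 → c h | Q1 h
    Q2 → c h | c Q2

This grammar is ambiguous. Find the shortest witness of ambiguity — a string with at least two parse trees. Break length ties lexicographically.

length 4: [ c h ] has 2 parse trees

Two derivations of [ c h ]:
  Z ⇒ [ Q0 ] ⇒ [ Q1 ] ⇒ [ c h ]
  Z ⇒ [ Q0 ] ⇒ [ Q2 ] ⇒ [ c h ]

[ c h ]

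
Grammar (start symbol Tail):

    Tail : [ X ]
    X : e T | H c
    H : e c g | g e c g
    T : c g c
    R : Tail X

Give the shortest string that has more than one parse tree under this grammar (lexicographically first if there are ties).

[ e c g c ]

length 6: [ e c g c ] has 2 parse trees

Two derivations of [ e c g c ]:
  Tail ⇒ [ X ] ⇒ [ e T ] ⇒ [ e c g c ]
  Tail ⇒ [ X ] ⇒ [ H c ] ⇒ [ e c g c ]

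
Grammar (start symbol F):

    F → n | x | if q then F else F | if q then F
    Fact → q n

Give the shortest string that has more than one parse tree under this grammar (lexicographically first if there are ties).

length 1: no string has ≥2 trees
length 4: no string has ≥2 trees
length 6: no string has ≥2 trees
length 7: no string has ≥2 trees
length 9: if q then if q then n else n has 2 parse trees

Two derivations of if q then if q then n else n:
  F ⇒ if q then F else F ⇒ if q then if q then F else F ⇒ if q then if q then n else F ⇒ if q then if q then n else n
  F ⇒ if q then F ⇒ if q then if q then F else F ⇒ if q then if q then n else F ⇒ if q then if q then n else n

if q then if q then n else n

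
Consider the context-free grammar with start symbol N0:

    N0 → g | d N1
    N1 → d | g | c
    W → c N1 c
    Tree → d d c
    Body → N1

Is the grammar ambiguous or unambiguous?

Only N0, N1 are reachable from N0; ignoring the rest: Restricted to the reachable nonterminals, every rule has the form A → t or A → t B, and no two rules for the same A share a first terminal. The grammar encodes a DFA — one run per string.

Unambiguous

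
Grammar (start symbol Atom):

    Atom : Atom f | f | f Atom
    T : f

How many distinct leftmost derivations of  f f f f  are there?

8

Parse trees for f f f f:
  [Atom [Atom [Atom [Atom f] f] f] f]
  [Atom [Atom [Atom f [Atom f]] f] f]
  [Atom [Atom f [Atom [Atom f] f]] f]
  [Atom [Atom f [Atom f [Atom f]]] f]
  [Atom f [Atom [Atom [Atom f] f] f]]
  [Atom f [Atom [Atom f [Atom f]] f]]
  [Atom f [Atom f [Atom [Atom f] f]]]
  [Atom f [Atom f [Atom f [Atom f]]]]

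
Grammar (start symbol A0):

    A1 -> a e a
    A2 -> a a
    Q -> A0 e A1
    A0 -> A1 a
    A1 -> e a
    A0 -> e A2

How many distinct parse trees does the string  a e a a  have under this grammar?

1

Parse trees for a e a a:
  [A0 [A1 a e a] a]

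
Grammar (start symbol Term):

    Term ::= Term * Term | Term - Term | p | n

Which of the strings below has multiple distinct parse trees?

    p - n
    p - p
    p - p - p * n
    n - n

p - n: 1 tree
p - p: 1 tree
p - p - p * n: 5 trees
n - n: 1 tree

p - p - p * n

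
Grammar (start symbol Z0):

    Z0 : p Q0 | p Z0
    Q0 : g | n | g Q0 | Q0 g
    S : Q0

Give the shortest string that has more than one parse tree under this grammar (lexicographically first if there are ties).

p g g

length 2: no string has ≥2 trees
length 3: p g g has 2 parse trees

Two derivations of p g g:
  Z0 ⇒ p Q0 ⇒ p g Q0 ⇒ p g g
  Z0 ⇒ p Q0 ⇒ p Q0 g ⇒ p g g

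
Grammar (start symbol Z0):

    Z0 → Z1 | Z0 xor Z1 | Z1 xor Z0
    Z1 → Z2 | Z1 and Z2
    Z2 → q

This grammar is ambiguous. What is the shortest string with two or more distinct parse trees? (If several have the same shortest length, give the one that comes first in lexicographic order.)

q xor q

length 1: no string has ≥2 trees
length 3: q xor q has 2 parse trees

Two derivations of q xor q:
  Z0 ⇒ Z0 xor Z1 ⇒ Z1 xor Z1 ⇒ Z2 xor Z1 ⇒ q xor Z1 ⇒ q xor Z2 ⇒ q xor q
  Z0 ⇒ Z1 xor Z0 ⇒ Z2 xor Z0 ⇒ q xor Z0 ⇒ q xor Z1 ⇒ q xor Z2 ⇒ q xor q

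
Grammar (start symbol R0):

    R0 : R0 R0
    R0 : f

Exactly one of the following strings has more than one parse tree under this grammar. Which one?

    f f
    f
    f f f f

f f f f

f f: 1 tree
f: 1 tree
f f f f: 5 trees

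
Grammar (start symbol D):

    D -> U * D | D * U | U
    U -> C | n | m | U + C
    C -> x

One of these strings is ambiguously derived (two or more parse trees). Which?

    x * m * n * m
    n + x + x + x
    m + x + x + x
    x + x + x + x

x * m * n * m: 8 trees
n + x + x + x: 1 tree
m + x + x + x: 1 tree
x + x + x + x: 1 tree

x * m * n * m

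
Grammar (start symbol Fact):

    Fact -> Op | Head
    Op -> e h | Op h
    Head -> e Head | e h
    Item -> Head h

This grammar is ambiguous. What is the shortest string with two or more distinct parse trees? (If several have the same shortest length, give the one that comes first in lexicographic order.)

length 2: e h has 2 parse trees

Two derivations of e h:
  Fact ⇒ Op ⇒ e h
  Fact ⇒ Head ⇒ e h

e h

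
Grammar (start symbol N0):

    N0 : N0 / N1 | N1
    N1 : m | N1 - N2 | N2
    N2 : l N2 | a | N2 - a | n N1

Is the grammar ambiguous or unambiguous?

Witness: a - a

Derivation 1: N0 ⇒ N1 ⇒ N1 - N2 ⇒ N2 - N2 ⇒ a - N2 ⇒ a - a
Derivation 2: N0 ⇒ N1 ⇒ N2 ⇒ N2 - a ⇒ a - a

Two distinct leftmost derivations for the same string.

Ambiguous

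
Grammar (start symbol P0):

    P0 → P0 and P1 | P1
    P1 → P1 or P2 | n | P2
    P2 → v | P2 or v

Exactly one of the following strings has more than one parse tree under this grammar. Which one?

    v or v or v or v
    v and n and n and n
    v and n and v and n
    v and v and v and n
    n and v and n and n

v or v or v or v

v or v or v or v: 8 trees
v and n and n and n: 1 tree
v and n and v and n: 1 tree
v and v and v and n: 1 tree
n and v and n and n: 1 tree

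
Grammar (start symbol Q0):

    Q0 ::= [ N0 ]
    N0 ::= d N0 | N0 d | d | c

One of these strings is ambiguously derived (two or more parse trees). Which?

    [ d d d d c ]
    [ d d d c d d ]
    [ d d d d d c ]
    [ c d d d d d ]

[ d d d c d d ]

[ d d d d c ]: 1 tree
[ d d d c d d ]: 10 trees
[ d d d d d c ]: 1 tree
[ c d d d d d ]: 1 tree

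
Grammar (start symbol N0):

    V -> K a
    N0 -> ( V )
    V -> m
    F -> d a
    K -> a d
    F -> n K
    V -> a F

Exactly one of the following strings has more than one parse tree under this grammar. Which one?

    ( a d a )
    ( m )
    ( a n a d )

( a d a )

( a d a ): 2 trees
( m ): 1 tree
( a n a d ): 1 tree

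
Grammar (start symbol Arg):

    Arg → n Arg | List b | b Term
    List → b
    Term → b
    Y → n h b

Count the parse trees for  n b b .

2

Parse trees for n b b:
  [Arg n [Arg [List b] b]]
  [Arg n [Arg b [Term b]]]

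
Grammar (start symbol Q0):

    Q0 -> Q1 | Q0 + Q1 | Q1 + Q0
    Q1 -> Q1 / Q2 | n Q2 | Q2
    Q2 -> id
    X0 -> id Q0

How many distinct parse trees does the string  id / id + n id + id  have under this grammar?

4

Parse trees for id / id + n id + id:
  [Q0 [Q0 [Q0 [Q1 [Q1 [Q2 id]] / [Q2 id]]] + [Q1 n [Q2 id]]] + [Q1 [Q2 id]]]
  [Q0 [Q0 [Q1 [Q1 [Q2 id]] / [Q2 id]] + [Q0 [Q1 n [Q2 id]]]] + [Q1 [Q2 id]]]
  [Q0 [Q1 [Q1 [Q2 id]] / [Q2 id]] + [Q0 [Q0 [Q1 n [Q2 id]]] + [Q1 [Q2 id]]]]
  [Q0 [Q1 [Q1 [Q2 id]] / [Q2 id]] + [Q0 [Q1 n [Q2 id]] + [Q0 [Q1 [Q2 id]]]]]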